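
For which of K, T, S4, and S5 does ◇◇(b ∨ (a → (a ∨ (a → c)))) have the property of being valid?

T-tableau for the negation ¬◇◇(b ∨ (a → (a ∨ (a → c)))):
1. ¬◇◇(b ∨ (a → (a ∨ (a → c)))), 0
2. ¬◇(b ∨ (a → (a ∨ (a → c)))), 0
3. ¬(b ∨ (a → (a ∨ (a → c)))), 0
4. ¬b, 0
5. ¬(a → (a ∨ (a → c))), 0
6. a, 0
7. ¬(a ∨ (a → c)), 0
8. ¬a, 0
9. ¬(a → c), 0
Accessibility: 0R0
Branch closes: a and ¬a both at 0.
Every branch closes (one shown): valid in T, hence also in S4, S5 (every theorem of T is a theorem of S4 and S5).
K-tableau for the negation ¬◇◇(b ∨ (a → (a ∨ (a → c)))):
1. ¬◇◇(b ∨ (a → (a ∨ (a → c)))), 0
Complete open branch: countermodel on a K-frame, so not valid in K.

T, S4, S5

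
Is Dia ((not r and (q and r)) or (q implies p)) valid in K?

Tableau for the negation not Dia ((not r and (q and r)) or (q implies p)):
1. not Dia ((not r and (q and r)) or (q implies p)), w0
The negation has an open branch (countermodel exists).

Not valid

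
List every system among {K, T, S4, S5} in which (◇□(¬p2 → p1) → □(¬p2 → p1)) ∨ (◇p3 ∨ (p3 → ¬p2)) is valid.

T-tableau for the negation ¬((◇□(¬p2 → p1) → □(¬p2 → p1)) ∨ (◇p3 ∨ (p3 → ¬p2))):
1. ¬((◇□(¬p2 → p1) → □(¬p2 → p1)) ∨ (◇p3 ∨ (p3 → ¬p2))), 0
2. ¬(◇□(¬p2 → p1) → □(¬p2 → p1)), 0   [¬∨-rule on 1]
3. ¬(◇p3 ∨ (p3 → ¬p2)), 0   [¬∨-rule on 1]
4. ◇□(¬p2 → p1), 0   [¬→-rule on 2]
5. ¬□(¬p2 → p1), 0   [¬→-rule on 2]
6. ¬◇p3, 0   [¬∨-rule on 3]
7. ¬(p3 → ¬p2), 0   [¬∨-rule on 3]
8. p3, 0   [¬→-rule on 7]
9. p2, 0   [¬→-rule on 7]
10. ¬p3, 0   [¬◇-rule on 6 via 0R0]
Accessibility: 0R0
Branch closes: p3 and ¬p3 both at 0.
Every branch closes (one shown): valid in T, hence also in S4, S5 (every theorem of T is a theorem of S4 and S5).
K-tableau for the negation ¬((◇□(¬p2 → p1) → □(¬p2 → p1)) ∨ (◇p3 ∨ (p3 → ¬p2))):
1. ¬((◇□(¬p2 → p1) → □(¬p2 → p1)) ∨ (◇p3 ∨ (p3 → ¬p2))), 0
2. ¬(◇□(¬p2 → p1) → □(¬p2 → p1)), 0   [¬∨-rule on 1]
3. ¬(◇p3 ∨ (p3 → ¬p2)), 0   [¬∨-rule on 1]
4. ◇□(¬p2 → p1), 0   [¬→-rule on 2]
5. ¬□(¬p2 → p1), 0   [¬→-rule on 2]
6. ¬◇p3, 0   [¬∨-rule on 3]
7. ¬(p3 → ¬p2), 0   [¬∨-rule on 3]
8. p3, 0   [¬→-rule on 7]
9. p2, 0   [¬→-rule on 7]
10. □(¬p2 → p1), 1   [◇-rule on 4: fresh world 1, 0R1]
11. ¬p3, 1   [¬◇-rule on 6 via 0R1]
12. ¬(¬p2 → p1), 2   [¬□-rule on 5: fresh world 2, 0R2]
13. ¬p2, 2   [¬→-rule on 12]
14. ¬p1, 2   [¬→-rule on 12]
15. ¬p3, 2   [¬◇-rule on 6 via 0R2]
Accessibility: 0R1, 0R2
Complete open branch: countermodel on a K-frame, so not valid in K.

T, S4, S5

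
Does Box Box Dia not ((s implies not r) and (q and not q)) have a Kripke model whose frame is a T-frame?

1. Box Box Dia not ((s implies not r) and (q and not q)), 0
2. Box Dia not ((s implies not r) and (q and not q)), 0
3. Dia not ((s implies not r) and (q and not q)), 0
4. not ((s implies not r) and (q and not q)), 1
5. Box Dia not ((s implies not r) and (q and not q)), 1
6. Dia not ((s implies not r) and (q and not q)), 1
7. not (q and not q), 1
8. q, 1
9. not ((s implies not r) and (q and not q)), 2
10. Dia not ((s implies not r) and (q and not q)), 2
11. not (q and not q), 2
12. q, 2
13. not ((s implies not r) and (q and not q)), 3
14. not (q and not q), 3
15. q, 3
Accessibility: 0R0, 0R1, 1R1, 1R2, 2R2, 2R3, 3R3

Yes, satisfiable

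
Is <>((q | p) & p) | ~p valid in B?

Yes, valid

Tableau for the negation ~(<>((q | p) & p) | ~p):
1. ~(<>((q | p) & p) | ~p), 0
2. ~<>((q | p) & p), 0
3. p, 0
4. ~((q | p) & p), 0
5. ~(q | p), 0
6. ~q, 0
7. ~p, 0
Accessibility: 0R0
Branch closes: p and ~p both at 0.
All branches of the negation close; one closing branch shown above.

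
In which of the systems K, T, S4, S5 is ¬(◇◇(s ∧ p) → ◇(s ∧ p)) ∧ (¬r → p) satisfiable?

S4-tableau for the formula:
1. ¬(◇◇(s ∧ p) → ◇(s ∧ p)) ∧ (¬r → p), w0
2. ¬(◇◇(s ∧ p) → ◇(s ∧ p)), w0
3. ¬r → p, w0
4. ◇◇(s ∧ p), w0
5. ¬◇(s ∧ p), w0
6. ¬(s ∧ p), w0
7. p, w0
8. ¬s, w0
9. ◇(s ∧ p), w1
10. ¬(s ∧ p), w1
11. ¬p, w1
12. s ∧ p, w2
13. s, w2
14. p, w2
15. ¬(s ∧ p), w2
16. ¬p, w2
Accessibility: w0Rw0, w0Rw1, w0Rw2, w1Rw1, w1Rw2, w2Rw2
Branch closes: p and ¬p both at w2.
Every branch closes (one shown): unsatisfiable in S4, hence also in S5 (every S5-frame is an S4-frame).
T-tableau for the formula:
1. ¬(◇◇(s ∧ p) → ◇(s ∧ p)) ∧ (¬r → p), w0
2. ¬(◇◇(s ∧ p) → ◇(s ∧ p)), w0
3. ¬r → p, w0
4. ◇◇(s ∧ p), w0
5. ¬◇(s ∧ p), w0
6. ¬(s ∧ p), w0
7. p, w0
8. ¬s, w0
9. ◇(s ∧ p), w1
10. ¬(s ∧ p), w1
11. ¬p, w1
12. s ∧ p, w2
13. s, w2
14. p, w2
Accessibility: w0Rw0, w0Rw1, w1Rw1, w1Rw2, w2Rw2
Complete open branch: satisfiable in T, hence also in K (this T-model is also a K-model).

K, T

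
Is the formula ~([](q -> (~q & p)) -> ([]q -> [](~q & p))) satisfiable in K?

1. ~([](q -> (~q & p)) -> ([]q -> [](~q & p))), 0
2. [](q -> (~q & p)), 0   [~->-rule on 1]
3. ~([]q -> [](~q & p)), 0   [~->-rule on 1]
4. []q, 0   [~->-rule on 3]
5. ~[](~q & p), 0   [~->-rule on 3]
6. ~(~q & p), 1   [~[]-rule on 5: fresh world 1, 0R1]
7. q -> (~q & p), 1   [[]-rule on 2 via 0R1]
8. q, 1   [[]-rule on 4 via 0R1]
9. ~p, 1   [~&-rule on 6 (branches; this branch)]
10. ~q & p, 1   [->-rule on 7 (branches; this branch)]
11. ~q, 1   [&-rule on 10]
12. p, 1   [&-rule on 10]
Accessibility: 0R1
Branch closes: q and ~q both at 1.
(One branch shown.) All branches close.

Unsatisfiable (every branch closes)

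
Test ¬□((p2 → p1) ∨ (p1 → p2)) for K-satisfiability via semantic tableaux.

No, unsatisfiable

1. ¬□((p2 → p1) ∨ (p1 → p2)), w0
2. ¬((p2 → p1) ∨ (p1 → p2)), w1   [¬□-rule on 1: fresh world w1, w0Rw1]
3. ¬(p2 → p1), w1   [¬∨-rule on 2]
4. ¬(p1 → p2), w1   [¬∨-rule on 2]
5. p2, w1   [¬→-rule on 3]
6. ¬p1, w1   [¬→-rule on 3]
7. p1, w1   [¬→-rule on 4]
8. ¬p2, w1   [¬→-rule on 4]
Accessibility: w0Rw1
Branch closes: p1 and ¬p1 both at w1.
Every branch closes; the branch above is one of them.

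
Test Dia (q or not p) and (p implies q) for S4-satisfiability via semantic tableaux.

Yes, satisfiable

1. Dia (q or not p) and (p implies q), u
2. Dia (q or not p), u
3. p implies q, u
4. q, u
5. q or not p, v
6. not p, v
Accessibility: uRu, uRv, vRv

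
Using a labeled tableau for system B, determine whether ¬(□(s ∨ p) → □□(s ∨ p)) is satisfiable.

Satisfiable

1. ¬(□(s ∨ p) → □□(s ∨ p)), w0
2. □(s ∨ p), w0
3. ¬□□(s ∨ p), w0
4. s ∨ p, w0
5. p, w0
6. ¬□(s ∨ p), w1
7. s ∨ p, w1
8. p, w1
9. ¬(s ∨ p), w2
10. ¬s, w2
11. ¬p, w2
Accessibility: w0Rw0, w0Rw1, w1Rw0, w1Rw1, w1Rw2, w2Rw1, w2Rw2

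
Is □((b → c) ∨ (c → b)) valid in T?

Valid

Tableau for the negation ¬□((b → c) ∨ (c → b)):
1. ¬□((b → c) ∨ (c → b)), w0
2. ¬((b → c) ∨ (c → b)), w1
3. ¬(b → c), w1
4. ¬(c → b), w1
5. b, w1
6. ¬c, w1
7. c, w1
8. ¬b, w1
Accessibility: w0Rw0, w0Rw1, w1Rw1
Branch closes: c and ¬c both at w1.
All branches of the negation close; one closing branch shown above.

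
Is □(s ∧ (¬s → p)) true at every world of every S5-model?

Tableau for the negation ¬□(s ∧ (¬s → p)):
1. ¬□(s ∧ (¬s → p)), 0
2. ¬(s ∧ (¬s → p)), 1
3. ¬(¬s → p), 1
4. ¬s, 1
5. ¬p, 1
Accessibility: 0R0, 0R1, 1R0, 1R1
The negation has an open branch (countermodel exists).

Not valid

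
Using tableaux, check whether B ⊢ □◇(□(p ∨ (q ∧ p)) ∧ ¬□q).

Tableau for the negation ¬□◇(□(p ∨ (q ∧ p)) ∧ ¬□q):
1. ¬□◇(□(p ∨ (q ∧ p)) ∧ ¬□q), u
2. ¬◇(□(p ∨ (q ∧ p)) ∧ ¬□q), v   [¬□-rule on 1: fresh world v, uRv]
3. ¬(□(p ∨ (q ∧ p)) ∧ ¬□q), u   [¬◇-rule on 2 via vRu]
4. ¬(□(p ∨ (q ∧ p)) ∧ ¬□q), v   [¬◇-rule on 2 via vRv]
5. □q, u   [¬∧-rule on 3 (branches; this branch)]
6. q, u   [□-rule on 5 via uRu]
7. q, v   [□-rule on 5 via uRv]
8. □q, v   [¬∧-rule on 4 (branches; this branch)]
Accessibility: uRu, uRv, vRu, vRv
The negation has an open branch (countermodel exists).

Invalid (countermodel exists)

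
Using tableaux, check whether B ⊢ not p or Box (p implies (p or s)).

Yes, valid

Tableau for the negation not (not p or Box (p implies (p or s))):
1. not (not p or Box (p implies (p or s))), 0
2. p, 0
3. not Box (p implies (p or s)), 0
4. not (p implies (p or s)), 1
5. p, 1
6. not (p or s), 1
7. not p, 1
8. not s, 1
Accessibility: 0R0, 0R1, 1R0, 1R1
Branch closes: p and not p both at 1.
Every branch of the negation's tableau closes; the branch above is one of them.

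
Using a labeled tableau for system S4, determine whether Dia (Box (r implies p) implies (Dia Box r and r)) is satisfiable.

1. Dia (Box (r implies p) implies (Dia Box r and r)), u
2. Box (r implies p) implies (Dia Box r and r), v
3. Dia Box r and r, v
4. Dia Box r, v
5. r, v
6. Box r, w
7. r, w
Accessibility: uRu, uRv, uRw, vRv, vRw, wRw

Satisfiable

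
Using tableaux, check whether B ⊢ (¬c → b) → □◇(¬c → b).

Valid

Tableau for the negation ¬((¬c → b) → □◇(¬c → b)):
1. ¬((¬c → b) → □◇(¬c → b)), u
2. ¬c → b, u
3. ¬□◇(¬c → b), u
4. b, u
5. ¬◇(¬c → b), v
6. ¬(¬c → b), u
7. ¬c, u
8. ¬b, u
Accessibility: uRu, uRv, vRu, vRv
Branch closes: b and ¬b both at u.
Every branch of the negation's tableau closes; the branch above is one of them.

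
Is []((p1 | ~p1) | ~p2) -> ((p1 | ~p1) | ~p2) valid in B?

Valid in B

Tableau for the negation ~([]((p1 | ~p1) | ~p2) -> ((p1 | ~p1) | ~p2)):
1. ~([]((p1 | ~p1) | ~p2) -> ((p1 | ~p1) | ~p2)), w0
2. []((p1 | ~p1) | ~p2), w0
3. ~((p1 | ~p1) | ~p2), w0
4. ~(p1 | ~p1), w0
5. p2, w0
6. ~p1, w0
7. p1, w0
Accessibility: w0Rw0
Branch closes: p1 and ~p1 both at w0.
All branches of the negation close; one closing branch shown above.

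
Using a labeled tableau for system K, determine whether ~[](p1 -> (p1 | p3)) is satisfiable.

1. ~[](p1 -> (p1 | p3)), u
2. ~(p1 -> (p1 | p3)), v   [~[]-rule on 1: fresh world v, uRv]
3. p1, v   [~->-rule on 2]
4. ~(p1 | p3), v   [~->-rule on 2]
5. ~p1, v   [~|-rule on 4]
6. ~p3, v   [~|-rule on 4]
Accessibility: uRv
Branch closes: p1 and ~p1 both at v.
Every branch closes; the branch above is one of them.

Unsatisfiable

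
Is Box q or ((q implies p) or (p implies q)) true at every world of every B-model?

Yes, valid

Tableau for the negation not (Box q or ((q implies p) or (p implies q))):
1. not (Box q or ((q implies p) or (p implies q))), w0
2. not Box q, w0   [neg-or-rule on 1]
3. not ((q implies p) or (p implies q)), w0   [neg-or-rule on 1]
4. not (q implies p), w0   [neg-or-rule on 3]
5. not (p implies q), w0   [neg-or-rule on 3]
6. q, w0   [neg-implies-rule on 4]
7. not p, w0   [neg-implies-rule on 4]
8. p, w0   [neg-implies-rule on 5]
9. not q, w0   [neg-implies-rule on 5]
Accessibility: w0Rw0
Branch closes: p and not p both at w0.
Every branch of the negation's tableau closes; the branch above is one of them.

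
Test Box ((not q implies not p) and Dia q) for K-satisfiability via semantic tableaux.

1. Box ((not q implies not p) and Dia q), u

Satisfiable (open branch found)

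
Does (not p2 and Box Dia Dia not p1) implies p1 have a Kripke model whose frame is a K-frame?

Satisfiable

1. (not p2 and Box Dia Dia not p1) implies p1, u
2. p1, u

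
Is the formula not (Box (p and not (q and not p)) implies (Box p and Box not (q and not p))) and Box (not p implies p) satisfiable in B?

1. not (Box (p and not (q and not p)) implies (Box p and Box not (q and not p))) and Box (not p implies p), u
2. not (Box (p and not (q and not p)) implies (Box p and Box not (q and not p))), u
3. Box (not p implies p), u
4. Box (p and not (q and not p)), u
5. not (Box p and Box not (q and not p)), u
6. not p implies p, u
7. p and not (q and not p), u
8. p, u
9. not (q and not p), u
10. not Box not (q and not p), u
11. q and not p, v
12. q, v
13. not p, v
14. not p implies p, v
15. p and not (q and not p), v
16. p, v
17. not (q and not p), v
Accessibility: uRu, uRv, vRu, vRv
Branch closes: p and not p both at v.
Every branch closes; the branch above is one of them.

No, unsatisfiable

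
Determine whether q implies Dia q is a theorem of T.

Valid in T

Tableau for the negation not (q implies Dia q):
1. not (q implies Dia q), w0
2. q, w0
3. not Dia q, w0
4. not q, w0
Accessibility: w0Rw0
Branch closes: q and not q both at w0.
Every branch of the negation's tableau closes; the branch above is one of them.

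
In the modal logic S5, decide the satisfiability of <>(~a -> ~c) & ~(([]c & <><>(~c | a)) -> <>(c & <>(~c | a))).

1. <>(~a -> ~c) & ~(([]c & <><>(~c | a)) -> <>(c & <>(~c | a))), u
2. <>(~a -> ~c), u
3. ~(([]c & <><>(~c | a)) -> <>(c & <>(~c | a))), u
4. []c & <><>(~c | a), u
5. ~<>(c & <>(~c | a)), u
6. []c, u
7. <><>(~c | a), u
8. ~(c & <>(~c | a)), u
9. c, u
10. ~<>(~c | a), u
11. ~(~c | a), u
12. ~a, u
13. ~a -> ~c, v
14. ~(c & <>(~c | a)), v
15. c, v
16. ~(~c | a), v
17. ~a, v
18. ~c, v
Accessibility: uRu, uRv, vRu, vRv
Branch closes: c and ~c both at v.
Every branch closes; the branch above is one of them.

Unsatisfiable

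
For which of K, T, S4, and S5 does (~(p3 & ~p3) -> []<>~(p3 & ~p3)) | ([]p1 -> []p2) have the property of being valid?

T, S4, S5

T-tableau for the negation ~((~(p3 & ~p3) -> []<>~(p3 & ~p3)) | ([]p1 -> []p2)):
1. ~((~(p3 & ~p3) -> []<>~(p3 & ~p3)) | ([]p1 -> []p2)), w0
2. ~(~(p3 & ~p3) -> []<>~(p3 & ~p3)), w0
3. ~([]p1 -> []p2), w0
4. ~(p3 & ~p3), w0
5. ~[]<>~(p3 & ~p3), w0
6. []p1, w0
7. ~[]p2, w0
8. p1, w0
9. p3, w0
10. ~<>~(p3 & ~p3), w1
11. p1, w1
12. p3 & ~p3, w1
13. p3, w1
14. ~p3, w1
Accessibility: w0Rw0, w0Rw1, w1Rw1
Branch closes: p3 and ~p3 both at w1.
Every branch closes (one shown): valid in T, hence also in S4, S5 (every theorem of T is a theorem of S4 and S5).
K-tableau for the negation ~((~(p3 & ~p3) -> []<>~(p3 & ~p3)) | ([]p1 -> []p2)):
1. ~((~(p3 & ~p3) -> []<>~(p3 & ~p3)) | ([]p1 -> []p2)), w0
2. ~(~(p3 & ~p3) -> []<>~(p3 & ~p3)), w0
3. ~([]p1 -> []p2), w0
4. ~(p3 & ~p3), w0
5. ~[]<>~(p3 & ~p3), w0
6. []p1, w0
7. ~[]p2, w0
8. p3, w0
9. ~<>~(p3 & ~p3), w1
10. p1, w1
11. ~p2, w2
12. p1, w2
Accessibility: w0Rw1, w0Rw2
Complete open branch: countermodel on a K-frame, so not valid in K.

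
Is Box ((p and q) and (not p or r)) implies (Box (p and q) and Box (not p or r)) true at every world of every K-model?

Yes, valid

Tableau for the negation not (Box ((p and q) and (not p or r)) implies (Box (p and q) and Box (not p or r))):
1. not (Box ((p and q) and (not p or r)) implies (Box (p and q) and Box (not p or r))), u
2. Box ((p and q) and (not p or r)), u
3. not (Box (p and q) and Box (not p or r)), u
4. not Box (not p or r), u
5. not (not p or r), v
6. p, v
7. not r, v
8. (p and q) and (not p or r), v
9. p and q, v
10. not p or r, v
11. q, v
12. r, v
Accessibility: uRv
Branch closes: r and not r both at v.
All branches of the negation close; one closing branch shown above.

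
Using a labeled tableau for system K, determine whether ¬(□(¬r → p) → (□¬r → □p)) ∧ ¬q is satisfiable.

No, unsatisfiable

1. ¬(□(¬r → p) → (□¬r → □p)) ∧ ¬q, u
2. ¬(□(¬r → p) → (□¬r → □p)), u   [∧-rule on 1]
3. ¬q, u   [∧-rule on 1]
4. □(¬r → p), u   [¬→-rule on 2]
5. ¬(□¬r → □p), u   [¬→-rule on 2]
6. □¬r, u   [¬→-rule on 5]
7. ¬□p, u   [¬→-rule on 5]
8. ¬p, v   [¬□-rule on 7: fresh world v, uRv]
9. ¬r → p, v   [□-rule on 4 via uRv]
10. ¬r, v   [□-rule on 6 via uRv]
11. p, v   [→-rule on 9 (branches; this branch)]
Accessibility: uRv
Branch closes: p and ¬p both at v.
(One branch shown.) All branches close.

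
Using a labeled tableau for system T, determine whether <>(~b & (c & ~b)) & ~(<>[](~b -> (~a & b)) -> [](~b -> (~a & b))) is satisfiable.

1. <>(~b & (c & ~b)) & ~(<>[](~b -> (~a & b)) -> [](~b -> (~a & b))), w0
2. <>(~b & (c & ~b)), w0   [&-rule on 1]
3. ~(<>[](~b -> (~a & b)) -> [](~b -> (~a & b))), w0   [&-rule on 1]
4. <>[](~b -> (~a & b)), w0   [~->-rule on 3]
5. ~[](~b -> (~a & b)), w0   [~->-rule on 3]
6. ~b & (c & ~b), w1   [<>-rule on 2: fresh world w1, w0Rw1]
7. ~b, w1   [&-rule on 6]
8. c & ~b, w1   [&-rule on 6]
9. c, w1   [&-rule on 8]
10. [](~b -> (~a & b)), w2   [<>-rule on 4: fresh world w2, w0Rw2]
11. ~b -> (~a & b), w2   [[]-rule on 10 via w2Rw2]
12. ~a & b, w2   [->-rule on 11 (branches; this branch)]
13. ~a, w2   [&-rule on 12]
14. b, w2   [&-rule on 12]
15. ~(~b -> (~a & b)), w3   [~[]-rule on 5: fresh world w3, w0Rw3]
16. ~b, w3   [~->-rule on 15]
17. ~(~a & b), w3   [~->-rule on 15]
Accessibility: w0Rw0, w0Rw1, w0Rw2, w0Rw3, w1Rw1, w2Rw2, w3Rw3

Satisfiable (open branch found)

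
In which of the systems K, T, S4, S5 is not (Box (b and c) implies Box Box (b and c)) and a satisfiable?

T-tableau for the formula:
1. not (Box (b and c) implies Box Box (b and c)) and a, 0
2. not (Box (b and c) implies Box Box (b and c)), 0   [and-rule on 1]
3. a, 0   [and-rule on 1]
4. Box (b and c), 0   [neg-implies-rule on 2]
5. not Box Box (b and c), 0   [neg-implies-rule on 2]
6. b and c, 0   [Box-rule on 4 via 0R0]
7. b, 0   [and-rule on 6]
8. c, 0   [and-rule on 6]
9. not Box (b and c), 1   [neg-Box-rule on 5: fresh world 1, 0R1]
10. b and c, 1   [Box-rule on 4 via 0R1]
11. b, 1   [and-rule on 10]
12. c, 1   [and-rule on 10]
13. not (b and c), 2   [neg-Box-rule on 9: fresh world 2, 1R2]
14. not c, 2   [neg-and-rule on 13 (branches; this branch)]
Accessibility: 0R0, 0R1, 1R1, 1R2, 2R2
Complete open branch: satisfiable in T, hence also in K (this T-model is also a K-model).
S4-tableau for the formula:
1. not (Box (b and c) implies Box Box (b and c)) and a, 0
2. not (Box (b and c) implies Box Box (b and c)), 0   [and-rule on 1]
3. a, 0   [and-rule on 1]
4. Box (b and c), 0   [neg-implies-rule on 2]
5. not Box Box (b and c), 0   [neg-implies-rule on 2]
6. b and c, 0   [Box-rule on 4 via 0R0]
7. b, 0   [and-rule on 6]
8. c, 0   [and-rule on 6]
9. not Box (b and c), 1   [neg-Box-rule on 5: fresh world 1, 0R1]
10. b and c, 1   [Box-rule on 4 via 0R1]
11. b, 1   [and-rule on 10]
12. c, 1   [and-rule on 10]
13. not (b and c), 2   [neg-Box-rule on 9: fresh world 2, 1R2]
14. b and c, 2   [Box-rule on 4 via 0R2]
15. b, 2   [and-rule on 14]
16. c, 2   [and-rule on 14]
17. not c, 2   [neg-and-rule on 13 (branches; this branch)]
Accessibility: 0R0, 0R1, 0R2, 1R1, 1R2, 2R2
Branch closes: c and not c both at 2.
Every branch closes (one shown): unsatisfiable in S4, hence also in S5 (every S5-frame is an S4-frame).

K, T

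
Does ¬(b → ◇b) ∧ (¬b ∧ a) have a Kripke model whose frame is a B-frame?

Unsatisfiable

1. ¬(b → ◇b) ∧ (¬b ∧ a), 0
2. ¬(b → ◇b), 0
3. ¬b ∧ a, 0
4. b, 0
5. ¬◇b, 0
6. ¬b, 0
7. a, 0
Accessibility: 0R0
Branch closes: b and ¬b both at 0.
(One branch shown.) All branches close.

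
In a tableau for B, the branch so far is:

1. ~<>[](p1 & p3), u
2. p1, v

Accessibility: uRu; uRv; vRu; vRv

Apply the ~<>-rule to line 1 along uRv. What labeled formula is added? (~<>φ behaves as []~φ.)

~<>φ behaves as []~φ: propagate the negated body to each accessible world.

~[](p1 & p3), v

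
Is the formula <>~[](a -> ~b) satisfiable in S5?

Satisfiable

1. <>~[](a -> ~b), 0
2. ~[](a -> ~b), 1
3. ~(a -> ~b), 2
4. a, 2
5. b, 2
Accessibility: 0R0, 0R1, 0R2, 1R0, 1R1, 1R2, 2R0, 2R1, 2R2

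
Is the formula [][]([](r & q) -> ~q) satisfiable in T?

Satisfiable (open branch found)

1. [][]([](r & q) -> ~q), 0
2. []([](r & q) -> ~q), 0
3. [](r & q) -> ~q, 0
4. ~q, 0
Accessibility: 0R0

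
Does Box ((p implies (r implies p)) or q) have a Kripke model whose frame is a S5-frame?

Satisfiable

1. Box ((p implies (r implies p)) or q), u
2. (p implies (r implies p)) or q, u   [Box-rule on 1 via uRu]
3. q, u   [or-rule on 2 (branches; this branch)]
Accessibility: uRu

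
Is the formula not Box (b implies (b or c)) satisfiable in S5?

No, unsatisfiable

1. not Box (b implies (b or c)), u
2. not (b implies (b or c)), v
3. b, v
4. not (b or c), v
5. not b, v
6. not c, v
Accessibility: uRu, uRv, vRu, vRv
Branch closes: b and not b both at v.
Every branch closes; the branch above is one of them.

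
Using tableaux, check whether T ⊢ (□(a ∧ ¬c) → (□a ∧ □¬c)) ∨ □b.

Valid

Tableau for the negation ¬((□(a ∧ ¬c) → (□a ∧ □¬c)) ∨ □b):
1. ¬((□(a ∧ ¬c) → (□a ∧ □¬c)) ∨ □b), w0
2. ¬(□(a ∧ ¬c) → (□a ∧ □¬c)), w0   [¬∨-rule on 1]
3. ¬□b, w0   [¬∨-rule on 1]
4. □(a ∧ ¬c), w0   [¬→-rule on 2]
5. ¬(□a ∧ □¬c), w0   [¬→-rule on 2]
6. a ∧ ¬c, w0   [□-rule on 4 via w0Rw0]
7. a, w0   [∧-rule on 6]
8. ¬c, w0   [∧-rule on 6]
9. ¬□¬c, w0   [¬∧-rule on 5 (branches; this branch)]
10. ¬b, w1   [¬□-rule on 3: fresh world w1, w0Rw1]
11. a ∧ ¬c, w1   [□-rule on 4 via w0Rw1]
12. a, w1   [∧-rule on 11]
13. ¬c, w1   [∧-rule on 11]
14. c, w2   [¬□-rule on 9: fresh world w2, w0Rw2]
15. a ∧ ¬c, w2   [□-rule on 4 via w0Rw2]
16. a, w2   [∧-rule on 15]
17. ¬c, w2   [∧-rule on 15]
Accessibility: w0Rw0, w0Rw1, w0Rw2, w1Rw1, w2Rw2
Branch closes: c and ¬c both at w2.
Every branch of the negation's tableau closes; the branch above is one of them.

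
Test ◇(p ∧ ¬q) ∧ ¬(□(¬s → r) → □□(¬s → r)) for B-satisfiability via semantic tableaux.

Yes, satisfiable

1. ◇(p ∧ ¬q) ∧ ¬(□(¬s → r) → □□(¬s → r)), u
2. ◇(p ∧ ¬q), u
3. ¬(□(¬s → r) → □□(¬s → r)), u
4. □(¬s → r), u
5. ¬□□(¬s → r), u
6. ¬s → r, u
7. r, u
8. p ∧ ¬q, v
9. p, v
10. ¬q, v
11. ¬s → r, v
12. r, v
13. ¬□(¬s → r), w
14. ¬s → r, w
15. r, w
16. ¬(¬s → r), x
17. ¬s, x
18. ¬r, x
Accessibility: uRu, uRv, uRw, vRu, vRv, wRu, wRw, wRx, xRw, xRx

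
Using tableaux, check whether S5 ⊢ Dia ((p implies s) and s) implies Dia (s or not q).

Tableau for the negation not (Dia ((p implies s) and s) implies Dia (s or not q)):
1. not (Dia ((p implies s) and s) implies Dia (s or not q)), 0
2. Dia ((p implies s) and s), 0   [neg-implies-rule on 1]
3. not Dia (s or not q), 0   [neg-implies-rule on 1]
4. not (s or not q), 0   [neg-Dia-rule on 3 via 0R0]
5. not s, 0   [neg-or-rule on 4]
6. q, 0   [neg-or-rule on 4]
7. (p implies s) and s, 1   [Dia-rule on 2: fresh world 1, 0R1]
8. p implies s, 1   [and-rule on 7]
9. s, 1   [and-rule on 7]
10. not (s or not q), 1   [neg-Dia-rule on 3 via 0R1]
11. not s, 1   [neg-or-rule on 10]
12. q, 1   [neg-or-rule on 10]
Accessibility: 0R0, 0R1, 1R0, 1R1
Branch closes: s and not s both at 1.
All branches of the negation close; one closing branch shown above.

Yes, valid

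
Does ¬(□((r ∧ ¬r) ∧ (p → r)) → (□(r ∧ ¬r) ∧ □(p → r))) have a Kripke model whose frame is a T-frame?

1. ¬(□((r ∧ ¬r) ∧ (p → r)) → (□(r ∧ ¬r) ∧ □(p → r))), 0
2. □((r ∧ ¬r) ∧ (p → r)), 0
3. ¬(□(r ∧ ¬r) ∧ □(p → r)), 0
4. (r ∧ ¬r) ∧ (p → r), 0
5. r ∧ ¬r, 0
6. p → r, 0
7. r, 0
8. ¬r, 0
Accessibility: 0R0
Branch closes: r and ¬r both at 0.
(One branch shown.) All branches close.

Unsatisfiable (every branch closes)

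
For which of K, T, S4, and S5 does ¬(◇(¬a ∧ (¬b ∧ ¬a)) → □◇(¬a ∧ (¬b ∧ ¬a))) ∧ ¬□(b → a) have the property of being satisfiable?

K, T, S4

S5-tableau for the formula:
1. ¬(◇(¬a ∧ (¬b ∧ ¬a)) → □◇(¬a ∧ (¬b ∧ ¬a))) ∧ ¬□(b → a), 0
2. ¬(◇(¬a ∧ (¬b ∧ ¬a)) → □◇(¬a ∧ (¬b ∧ ¬a))), 0
3. ¬□(b → a), 0
4. ◇(¬a ∧ (¬b ∧ ¬a)), 0
5. ¬□◇(¬a ∧ (¬b ∧ ¬a)), 0
6. ¬(b → a), 1
7. b, 1
8. ¬a, 1
9. ¬a ∧ (¬b ∧ ¬a), 2
10. ¬a, 2
11. ¬b ∧ ¬a, 2
12. ¬b, 2
13. ¬◇(¬a ∧ (¬b ∧ ¬a)), 3
14. ¬(¬a ∧ (¬b ∧ ¬a)), 0
15. ¬(¬a ∧ (¬b ∧ ¬a)), 1
16. ¬(¬a ∧ (¬b ∧ ¬a)), 2
17. ¬(¬a ∧ (¬b ∧ ¬a)), 3
18. ¬(¬b ∧ ¬a), 0
19. ¬(¬b ∧ ¬a), 1
20. ¬(¬b ∧ ¬a), 2
21. ¬(¬b ∧ ¬a), 3
22. a, 0
23. a, 2
Accessibility: 0R0, 0R1, 0R2, 0R3, 1R0, 1R1, 1R2, 1R3, 2R0, 2R1, 2R2, 2R3, 3R0, 3R1, 3R2, 3R3
Branch closes: a and ¬a both at 2.
Every branch closes (one shown): unsatisfiable in S5.
S4-tableau for the formula:
1. ¬(◇(¬a ∧ (¬b ∧ ¬a)) → □◇(¬a ∧ (¬b ∧ ¬a))) ∧ ¬□(b → a), 0
2. ¬(◇(¬a ∧ (¬b ∧ ¬a)) → □◇(¬a ∧ (¬b ∧ ¬a))), 0
3. ¬□(b → a), 0
4. ◇(¬a ∧ (¬b ∧ ¬a)), 0
5. ¬□◇(¬a ∧ (¬b ∧ ¬a)), 0
6. ¬(b → a), 1
7. b, 1
8. ¬a, 1
9. ¬a ∧ (¬b ∧ ¬a), 2
10. ¬a, 2
11. ¬b ∧ ¬a, 2
12. ¬b, 2
13. ¬◇(¬a ∧ (¬b ∧ ¬a)), 3
14. ¬(¬a ∧ (¬b ∧ ¬a)), 3
15. ¬(¬b ∧ ¬a), 3
16. a, 3
Accessibility: 0R0, 0R1, 0R2, 0R3, 1R1, 2R2, 3R3
Complete open branch: satisfiable in S4, hence also in K, T (this S4-model is also a K-model and a T-model).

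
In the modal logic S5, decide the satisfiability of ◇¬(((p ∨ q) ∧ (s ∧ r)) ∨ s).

1. ◇¬(((p ∨ q) ∧ (s ∧ r)) ∨ s), w0
2. ¬(((p ∨ q) ∧ (s ∧ r)) ∨ s), w1   [◇-rule on 1: fresh world w1, w0Rw1]
3. ¬((p ∨ q) ∧ (s ∧ r)), w1   [¬∨-rule on 2]
4. ¬s, w1   [¬∨-rule on 2]
5. ¬(s ∧ r), w1   [¬∧-rule on 3 (branches; this branch)]
6. ¬r, w1   [¬∧-rule on 5 (branches; this branch)]
Accessibility: w0Rw0, w0Rw1, w1Rw0, w1Rw1

Yes, satisfiable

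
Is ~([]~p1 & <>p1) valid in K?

Tableau for the negation []~p1 & <>p1:
1. []~p1 & <>p1, 0
2. []~p1, 0
3. <>p1, 0
4. p1, 1
5. ~p1, 1
Accessibility: 0R1
Branch closes: p1 and ~p1 both at 1.
All branches of the negation close; one closing branch shown above.

Valid in K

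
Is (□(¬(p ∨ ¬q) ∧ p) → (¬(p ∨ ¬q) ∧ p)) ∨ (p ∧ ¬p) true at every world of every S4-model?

Yes, valid

Tableau for the negation ¬((□(¬(p ∨ ¬q) ∧ p) → (¬(p ∨ ¬q) ∧ p)) ∨ (p ∧ ¬p)):
1. ¬((□(¬(p ∨ ¬q) ∧ p) → (¬(p ∨ ¬q) ∧ p)) ∨ (p ∧ ¬p)), 0
2. ¬(□(¬(p ∨ ¬q) ∧ p) → (¬(p ∨ ¬q) ∧ p)), 0
3. ¬(p ∧ ¬p), 0
4. □(¬(p ∨ ¬q) ∧ p), 0
5. ¬(¬(p ∨ ¬q) ∧ p), 0
6. ¬(p ∨ ¬q) ∧ p, 0
7. ¬(p ∨ ¬q), 0
8. p, 0
9. ¬p, 0
10. q, 0
Accessibility: 0R0
Branch closes: p and ¬p both at 0.
Every branch of the negation's tableau closes; the branch above is one of them.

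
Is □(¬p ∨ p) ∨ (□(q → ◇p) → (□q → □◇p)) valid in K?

Tableau for the negation ¬(□(¬p ∨ p) ∨ (□(q → ◇p) → (□q → □◇p))):
1. ¬(□(¬p ∨ p) ∨ (□(q → ◇p) → (□q → □◇p))), 0
2. ¬□(¬p ∨ p), 0
3. ¬(□(q → ◇p) → (□q → □◇p)), 0
4. □(q → ◇p), 0
5. ¬(□q → □◇p), 0
6. □q, 0
7. ¬□◇p, 0
8. ¬(¬p ∨ p), 1
9. p, 1
10. ¬p, 1
Accessibility: 0R1
Branch closes: p and ¬p both at 1.
Every branch of the negation's tableau closes; the branch above is one of them.

Valid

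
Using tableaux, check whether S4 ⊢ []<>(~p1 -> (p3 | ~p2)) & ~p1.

Tableau for the negation ~([]<>(~p1 -> (p3 | ~p2)) & ~p1):
1. ~([]<>(~p1 -> (p3 | ~p2)) & ~p1), w0
2. p1, w0   [~&-rule on 1 (branches; this branch)]
Accessibility: w0Rw0
The negation has an open branch (countermodel exists).

Invalid (countermodel exists)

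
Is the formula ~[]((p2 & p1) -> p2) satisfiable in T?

1. ~[]((p2 & p1) -> p2), 0
2. ~((p2 & p1) -> p2), 1
3. p2 & p1, 1
4. ~p2, 1
5. p2, 1
6. p1, 1
Accessibility: 0R0, 0R1, 1R1
Branch closes: p2 and ~p2 both at 1.
All branches of the tableau close; one closing branch shown above.

Unsatisfiable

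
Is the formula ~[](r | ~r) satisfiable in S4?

Unsatisfiable

1. ~[](r | ~r), w0
2. ~(r | ~r), w1
3. ~r, w1
4. r, w1
Accessibility: w0Rw0, w0Rw1, w1Rw1
Branch closes: r and ~r both at w1.
All branches of the tableau close; one closing branch shown above.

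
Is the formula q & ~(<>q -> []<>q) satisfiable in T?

1. q & ~(<>q -> []<>q), 0
2. q, 0
3. ~(<>q -> []<>q), 0
4. <>q, 0
5. ~[]<>q, 0
6. q, 1
7. ~<>q, 2
8. ~q, 2
Accessibility: 0R0, 0R1, 0R2, 1R1, 2R2

Yes, satisfiable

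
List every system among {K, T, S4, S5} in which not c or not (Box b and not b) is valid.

T, S4, S5

T-tableau for the negation not (not c or not (Box b and not b)):
1. not (not c or not (Box b and not b)), 0
2. c, 0
3. Box b and not b, 0
4. Box b, 0
5. not b, 0
6. b, 0
Accessibility: 0R0
Branch closes: b and not b both at 0.
Every branch closes (one shown): valid in T, hence also in S4, S5 (every theorem of T is a theorem of S4 and S5).
K-tableau for the negation not (not c or not (Box b and not b)):
1. not (not c or not (Box b and not b)), 0
2. c, 0
3. Box b and not b, 0
4. Box b, 0
5. not b, 0
Complete open branch: countermodel on a K-frame, so not valid in K.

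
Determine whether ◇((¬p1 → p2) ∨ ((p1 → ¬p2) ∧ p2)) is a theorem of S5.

Invalid (countermodel exists)

Tableau for the negation ¬◇((¬p1 → p2) ∨ ((p1 → ¬p2) ∧ p2)):
1. ¬◇((¬p1 → p2) ∨ ((p1 → ¬p2) ∧ p2)), 0
2. ¬((¬p1 → p2) ∨ ((p1 → ¬p2) ∧ p2)), 0
3. ¬(¬p1 → p2), 0
4. ¬((p1 → ¬p2) ∧ p2), 0
5. ¬p1, 0
6. ¬p2, 0
Accessibility: 0R0
The negation has an open branch (countermodel exists).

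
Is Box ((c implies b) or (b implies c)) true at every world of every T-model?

Yes, valid

Tableau for the negation not Box ((c implies b) or (b implies c)):
1. not Box ((c implies b) or (b implies c)), 0
2. not ((c implies b) or (b implies c)), 1
3. not (c implies b), 1
4. not (b implies c), 1
5. c, 1
6. not b, 1
7. b, 1
8. not c, 1
Accessibility: 0R0, 0R1, 1R1
Branch closes: b and not b both at 1.
Every branch of the negation's tableau closes; the branch above is one of them.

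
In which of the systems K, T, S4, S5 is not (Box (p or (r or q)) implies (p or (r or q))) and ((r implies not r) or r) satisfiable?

K

T-tableau for the formula:
1. not (Box (p or (r or q)) implies (p or (r or q))) and ((r implies not r) or r), u
2. not (Box (p or (r or q)) implies (p or (r or q))), u   [and-rule on 1]
3. (r implies not r) or r, u   [and-rule on 1]
4. Box (p or (r or q)), u   [neg-implies-rule on 2]
5. not (p or (r or q)), u   [neg-implies-rule on 2]
6. not p, u   [neg-or-rule on 5]
7. not (r or q), u   [neg-or-rule on 5]
8. not r, u   [neg-or-rule on 7]
9. not q, u   [neg-or-rule on 7]
10. p or (r or q), u   [Box-rule on 4 via uRu]
11. r implies not r, u   [or-rule on 3 (branches; this branch)]
12. r or q, u   [or-rule on 10 (branches; this branch)]
13. q, u   [or-rule on 12 (branches; this branch)]
Accessibility: uRu
Branch closes: q and not q both at u.
Every branch closes (one shown): unsatisfiable in T, hence also in S4, S5 (every S4/S5-frame is a T-frame).
K-tableau for the formula:
1. not (Box (p or (r or q)) implies (p or (r or q))) and ((r implies not r) or r), u
2. not (Box (p or (r or q)) implies (p or (r or q))), u   [and-rule on 1]
3. (r implies not r) or r, u   [and-rule on 1]
4. Box (p or (r or q)), u   [neg-implies-rule on 2]
5. not (p or (r or q)), u   [neg-implies-rule on 2]
6. not p, u   [neg-or-rule on 5]
7. not (r or q), u   [neg-or-rule on 5]
8. not r, u   [neg-or-rule on 7]
9. not q, u   [neg-or-rule on 7]
10. r implies not r, u   [or-rule on 3 (branches; this branch)]
Complete open branch: satisfiable in K.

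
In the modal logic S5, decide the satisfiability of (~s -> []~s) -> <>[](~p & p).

1. (~s -> []~s) -> <>[](~p & p), 0
2. ~(~s -> []~s), 0
3. ~s, 0
4. ~[]~s, 0
5. s, 1
Accessibility: 0R0, 0R1, 1R0, 1R1

Yes, satisfiable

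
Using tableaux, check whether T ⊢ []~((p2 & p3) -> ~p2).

Invalid (countermodel exists)

Tableau for the negation ~[]~((p2 & p3) -> ~p2):
1. ~[]~((p2 & p3) -> ~p2), 0
2. (p2 & p3) -> ~p2, 1   [~[]-rule on 1: fresh world 1, 0R1]
3. ~p2, 1   [->-rule on 2 (branches; this branch)]
Accessibility: 0R0, 0R1, 1R1
The negation has an open branch (countermodel exists).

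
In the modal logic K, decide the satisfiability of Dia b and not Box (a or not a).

Unsatisfiable

1. Dia b and not Box (a or not a), w0
2. Dia b, w0
3. not Box (a or not a), w0
4. b, w1
5. not (a or not a), w2
6. not a, w2
7. a, w2
Accessibility: w0Rw1, w0Rw2
Branch closes: a and not a both at w2.
All branches of the tableau close; one closing branch shown above.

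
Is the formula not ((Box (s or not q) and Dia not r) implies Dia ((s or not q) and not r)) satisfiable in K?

1. not ((Box (s or not q) and Dia not r) implies Dia ((s or not q) and not r)), w0
2. Box (s or not q) and Dia not r, w0   [neg-implies-rule on 1]
3. not Dia ((s or not q) and not r), w0   [neg-implies-rule on 1]
4. Box (s or not q), w0   [and-rule on 2]
5. Dia not r, w0   [and-rule on 2]
6. not r, w1   [Dia-rule on 5: fresh world w1, w0Rw1]
7. not ((s or not q) and not r), w1   [neg-Dia-rule on 3 via w0Rw1]
8. s or not q, w1   [Box-rule on 4 via w0Rw1]
9. not (s or not q), w1   [neg-and-rule on 7 (branches; this branch)]
10. not s, w1   [neg-or-rule on 9]
11. q, w1   [neg-or-rule on 9]
12. not q, w1   [or-rule on 8 (branches; this branch)]
Accessibility: w0Rw1
Branch closes: q and not q both at w1.
All branches of the tableau close; one closing branch shown above.

Unsatisfiable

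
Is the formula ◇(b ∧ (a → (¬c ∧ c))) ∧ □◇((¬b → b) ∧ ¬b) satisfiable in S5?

1. ◇(b ∧ (a → (¬c ∧ c))) ∧ □◇((¬b → b) ∧ ¬b), w0
2. ◇(b ∧ (a → (¬c ∧ c))), w0
3. □◇((¬b → b) ∧ ¬b), w0
4. ◇((¬b → b) ∧ ¬b), w0
5. b ∧ (a → (¬c ∧ c)), w1
6. b, w1
7. a → (¬c ∧ c), w1
8. ◇((¬b → b) ∧ ¬b), w1
9. ¬a, w1
10. (¬b → b) ∧ ¬b, w2
11. ¬b → b, w2
12. ¬b, w2
13. ◇((¬b → b) ∧ ¬b), w2
14. b, w2
Accessibility: w0Rw0, w0Rw1, w0Rw2, w1Rw0, w1Rw1, w1Rw2, w2Rw0, w2Rw1, w2Rw2
Branch closes: b and ¬b both at w2.
(One branch shown.) All branches close.

Unsatisfiable (every branch closes)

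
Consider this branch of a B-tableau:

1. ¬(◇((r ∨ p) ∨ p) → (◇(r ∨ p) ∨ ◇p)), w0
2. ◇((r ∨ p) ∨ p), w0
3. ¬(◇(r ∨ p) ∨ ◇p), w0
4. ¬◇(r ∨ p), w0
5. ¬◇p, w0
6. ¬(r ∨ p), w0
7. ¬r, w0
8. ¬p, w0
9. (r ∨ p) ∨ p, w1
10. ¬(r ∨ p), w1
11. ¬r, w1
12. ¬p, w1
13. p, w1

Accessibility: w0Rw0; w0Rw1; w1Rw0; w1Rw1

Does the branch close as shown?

Closed

Both p and ¬p appear at w1.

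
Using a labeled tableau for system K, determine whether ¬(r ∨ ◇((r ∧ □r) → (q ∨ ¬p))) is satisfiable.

1. ¬(r ∨ ◇((r ∧ □r) → (q ∨ ¬p))), 0
2. ¬r, 0
3. ¬◇((r ∧ □r) → (q ∨ ¬p)), 0

Satisfiable (open branch found)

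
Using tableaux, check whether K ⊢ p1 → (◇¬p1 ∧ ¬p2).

Tableau for the negation ¬(p1 → (◇¬p1 ∧ ¬p2)):
1. ¬(p1 → (◇¬p1 ∧ ¬p2)), w0
2. p1, w0   [¬→-rule on 1]
3. ¬(◇¬p1 ∧ ¬p2), w0   [¬→-rule on 1]
4. p2, w0   [¬∧-rule on 3 (branches; this branch)]
The negation has an open branch (countermodel exists).

Not valid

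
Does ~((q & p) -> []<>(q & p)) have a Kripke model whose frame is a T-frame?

Yes, satisfiable

1. ~((q & p) -> []<>(q & p)), w0
2. q & p, w0
3. ~[]<>(q & p), w0
4. q, w0
5. p, w0
6. ~<>(q & p), w1
7. ~(q & p), w1
8. ~p, w1
Accessibility: w0Rw0, w0Rw1, w1Rw1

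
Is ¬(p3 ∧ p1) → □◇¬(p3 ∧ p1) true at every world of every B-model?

Valid in B

Tableau for the negation ¬(¬(p3 ∧ p1) → □◇¬(p3 ∧ p1)):
1. ¬(¬(p3 ∧ p1) → □◇¬(p3 ∧ p1)), 0
2. ¬(p3 ∧ p1), 0
3. ¬□◇¬(p3 ∧ p1), 0
4. ¬p1, 0
5. ¬◇¬(p3 ∧ p1), 1
6. p3 ∧ p1, 0
7. p3, 0
8. p1, 0
Accessibility: 0R0, 0R1, 1R0, 1R1
Branch closes: p1 and ¬p1 both at 0.
Every branch of the negation's tableau closes; the branch above is one of them.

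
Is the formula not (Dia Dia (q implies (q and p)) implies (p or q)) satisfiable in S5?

1. not (Dia Dia (q implies (q and p)) implies (p or q)), u
2. Dia Dia (q implies (q and p)), u
3. not (p or q), u
4. not p, u
5. not q, u
6. Dia (q implies (q and p)), v
7. q implies (q and p), w
8. q and p, w
9. q, w
10. p, w
Accessibility: uRu, uRv, uRw, vRu, vRv, vRw, wRu, wRv, wRw

Yes, satisfiable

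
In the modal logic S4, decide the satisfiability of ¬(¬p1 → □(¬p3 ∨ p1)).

1. ¬(¬p1 → □(¬p3 ∨ p1)), 0
2. ¬p1, 0
3. ¬□(¬p3 ∨ p1), 0
4. ¬(¬p3 ∨ p1), 1
5. p3, 1
6. ¬p1, 1
Accessibility: 0R0, 0R1, 1R1

Satisfiable (open branch found)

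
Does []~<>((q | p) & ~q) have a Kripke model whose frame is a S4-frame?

Satisfiable

1. []~<>((q | p) & ~q), w0
2. ~<>((q | p) & ~q), w0
3. ~((q | p) & ~q), w0
4. q, w0
Accessibility: w0Rw0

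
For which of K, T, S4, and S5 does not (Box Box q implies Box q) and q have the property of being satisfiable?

K

T-tableau for the formula:
1. not (Box Box q implies Box q) and q, u
2. not (Box Box q implies Box q), u
3. q, u
4. Box Box q, u
5. not Box q, u
6. Box q, u
7. not q, v
8. Box q, v
9. q, v
Accessibility: uRu, uRv, vRv
Branch closes: q and not q both at v.
Every branch closes (one shown): unsatisfiable in T, hence also in S4, S5 (every S4/S5-frame is a T-frame).
K-tableau for the formula:
1. not (Box Box q implies Box q) and q, u
2. not (Box Box q implies Box q), u
3. q, u
4. Box Box q, u
5. not Box q, u
6. not q, v
7. Box q, v
Accessibility: uRv
Complete open branch: satisfiable in K.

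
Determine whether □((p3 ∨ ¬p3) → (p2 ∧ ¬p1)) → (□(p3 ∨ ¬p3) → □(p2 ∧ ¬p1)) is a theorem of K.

Tableau for the negation ¬(□((p3 ∨ ¬p3) → (p2 ∧ ¬p1)) → (□(p3 ∨ ¬p3) → □(p2 ∧ ¬p1))):
1. ¬(□((p3 ∨ ¬p3) → (p2 ∧ ¬p1)) → (□(p3 ∨ ¬p3) → □(p2 ∧ ¬p1))), 0
2. □((p3 ∨ ¬p3) → (p2 ∧ ¬p1)), 0
3. ¬(□(p3 ∨ ¬p3) → □(p2 ∧ ¬p1)), 0
4. □(p3 ∨ ¬p3), 0
5. ¬□(p2 ∧ ¬p1), 0
6. ¬(p2 ∧ ¬p1), 1
7. (p3 ∨ ¬p3) → (p2 ∧ ¬p1), 1
8. p3 ∨ ¬p3, 1
9. p1, 1
10. p2 ∧ ¬p1, 1
11. p2, 1
12. ¬p1, 1
Accessibility: 0R1
Branch closes: p1 and ¬p1 both at 1.
Every branch of the negation's tableau closes; the branch above is one of them.

Yes, valid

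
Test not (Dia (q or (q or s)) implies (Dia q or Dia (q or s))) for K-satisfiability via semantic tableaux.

No, unsatisfiable

1. not (Dia (q or (q or s)) implies (Dia q or Dia (q or s))), 0
2. Dia (q or (q or s)), 0
3. not (Dia q or Dia (q or s)), 0
4. not Dia q, 0
5. not Dia (q or s), 0
6. q or (q or s), 1
7. not q, 1
8. not (q or s), 1
9. not s, 1
10. q or s, 1
11. s, 1
Accessibility: 0R1
Branch closes: s and not s both at 1.
Every branch closes; the branch above is one of them.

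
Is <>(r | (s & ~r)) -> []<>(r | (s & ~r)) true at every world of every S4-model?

Tableau for the negation ~(<>(r | (s & ~r)) -> []<>(r | (s & ~r))):
1. ~(<>(r | (s & ~r)) -> []<>(r | (s & ~r))), u
2. <>(r | (s & ~r)), u   [~->-rule on 1]
3. ~[]<>(r | (s & ~r)), u   [~->-rule on 1]
4. r | (s & ~r), v   [<>-rule on 2: fresh world v, uRv]
5. s & ~r, v   [|-rule on 4 (branches; this branch)]
6. s, v   [&-rule on 5]
7. ~r, v   [&-rule on 5]
8. ~<>(r | (s & ~r)), w   [~[]-rule on 3: fresh world w, uRw]
9. ~(r | (s & ~r)), w   [~<>-rule on 8 via wRw]
10. ~r, w   [~|-rule on 9]
11. ~(s & ~r), w   [~|-rule on 9]
12. ~s, w   [~&-rule on 11 (branches; this branch)]
Accessibility: uRu, uRv, uRw, vRv, wRw
The negation has an open branch (countermodel exists).

Not valid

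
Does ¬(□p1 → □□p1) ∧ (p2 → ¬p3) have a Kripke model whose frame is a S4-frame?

Unsatisfiable (every branch closes)

1. ¬(□p1 → □□p1) ∧ (p2 → ¬p3), u
2. ¬(□p1 → □□p1), u   [∧-rule on 1]
3. p2 → ¬p3, u   [∧-rule on 1]
4. □p1, u   [¬→-rule on 2]
5. ¬□□p1, u   [¬→-rule on 2]
6. p1, u   [□-rule on 4 via uRu]
7. ¬p3, u   [→-rule on 3 (branches; this branch)]
8. ¬□p1, v   [¬□-rule on 5: fresh world v, uRv]
9. p1, v   [□-rule on 4 via uRv]
10. ¬p1, w   [¬□-rule on 8: fresh world w, vRw]
11. p1, w   [□-rule on 4 via uRw]
Accessibility: uRu, uRv, uRw, vRv, vRw, wRw
Branch closes: p1 and ¬p1 both at w.
(One branch shown.) All branches close.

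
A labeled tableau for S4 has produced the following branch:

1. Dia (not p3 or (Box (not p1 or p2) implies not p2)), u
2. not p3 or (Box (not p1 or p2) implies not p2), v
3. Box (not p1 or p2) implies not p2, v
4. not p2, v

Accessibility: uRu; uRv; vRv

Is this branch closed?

Open

No atom appears with both signs at the same world.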